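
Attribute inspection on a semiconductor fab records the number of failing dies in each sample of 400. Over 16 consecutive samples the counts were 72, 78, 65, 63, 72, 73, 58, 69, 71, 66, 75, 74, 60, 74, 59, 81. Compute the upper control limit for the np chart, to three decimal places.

p̄ = Σdᵢ / (k·n) = 1110 / (16 × 400) = 0.17344
UCL = np̄ + 3·√(np̄(1−p̄)) = 69.3750 + 3 × √(69.3750×0.82656) = 69.3750 + 3 × 7.5725 = 92.0925

92.093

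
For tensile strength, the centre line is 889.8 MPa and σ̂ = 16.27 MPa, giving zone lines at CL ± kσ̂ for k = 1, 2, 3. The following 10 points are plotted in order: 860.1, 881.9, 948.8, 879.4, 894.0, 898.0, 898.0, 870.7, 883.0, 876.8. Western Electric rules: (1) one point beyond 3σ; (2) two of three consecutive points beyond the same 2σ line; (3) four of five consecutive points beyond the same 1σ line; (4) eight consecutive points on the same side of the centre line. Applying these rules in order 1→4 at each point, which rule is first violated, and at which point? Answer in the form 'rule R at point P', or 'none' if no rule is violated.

Zone of each point (C = within 1σ̂, B = 1σ̂–2σ̂, A = 2σ̂–3σ̂, * = beyond 3σ̂; sign = side of CL): 1:-B, 2:-C, 3:+*, 4:-C, 5:+C, 6:+C, 7:+C, 8:-B, 9:-C, 10:-C
Rule 1 (one point beyond the 3σ limits) is satisfied at point 3.

rule 1 at point 3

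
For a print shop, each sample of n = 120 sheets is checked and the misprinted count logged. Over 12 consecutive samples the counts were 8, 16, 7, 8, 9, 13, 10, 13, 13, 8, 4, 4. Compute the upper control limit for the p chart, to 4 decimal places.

p̄ = Σdᵢ / (k·n) = 113 / (12 × 120) = 0.07847
UCL = p̄ + 3·√(p̄(1−p̄)/n) = 0.07847 + 3 × √(0.07847×0.92153/120) = 0.07847 + 3 × 0.02455 = 0.15212

0.1521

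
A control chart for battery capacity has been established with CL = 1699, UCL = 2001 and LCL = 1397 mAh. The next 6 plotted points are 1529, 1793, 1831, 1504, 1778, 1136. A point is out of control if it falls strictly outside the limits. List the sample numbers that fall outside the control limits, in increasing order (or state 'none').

6

Compare each point to [1397, 2001]: sample 6 = 1136 < LCL.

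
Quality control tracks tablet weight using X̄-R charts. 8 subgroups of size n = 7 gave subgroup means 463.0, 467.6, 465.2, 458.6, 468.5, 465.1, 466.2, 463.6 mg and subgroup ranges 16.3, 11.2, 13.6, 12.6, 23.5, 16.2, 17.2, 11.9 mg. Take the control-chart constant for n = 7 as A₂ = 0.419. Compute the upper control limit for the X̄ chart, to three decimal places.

471.141

X̄̄ = (463.0 + 467.6 + 465.2 + 458.6 + 468.5 + 465.1 + 466.2 + 463.6) / 8 = 3717.8000 / 8 = 464.7250
R̄ = (16.3 + 11.2 + 13.6 + 12.6 + 23.5 + 16.2 + 17.2 + 11.9) / 8 = 122.5000 / 8 = 15.3125
UCL = X̄̄ + A₂·R̄ = 464.7250 + 0.419 × 15.3125 = 471.1409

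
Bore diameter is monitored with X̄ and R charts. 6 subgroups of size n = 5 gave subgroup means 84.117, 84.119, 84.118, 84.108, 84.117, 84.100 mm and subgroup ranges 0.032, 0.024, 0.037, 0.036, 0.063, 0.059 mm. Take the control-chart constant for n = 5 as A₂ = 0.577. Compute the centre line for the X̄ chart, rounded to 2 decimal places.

84.11

X̄̄ = (84.117 + 84.119 + 84.118 + 84.108 + 84.117 + 84.100) / 6 = 504.6790 / 6 = 84.1132
CL = X̄̄ = 84.1132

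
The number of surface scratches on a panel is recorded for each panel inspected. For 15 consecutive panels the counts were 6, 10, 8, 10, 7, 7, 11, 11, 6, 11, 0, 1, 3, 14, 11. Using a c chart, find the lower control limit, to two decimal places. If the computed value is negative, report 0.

c̄ = (6 + 10 + 8 + 10 + 7 + 7 + 11 + 11 + 6 + 11 + 0 + 1 + 3 + 14 + 11) / 15 = 116 / 15 = 7.7333
LCL = c̄ − 3√c̄ = 7.7333 − 3 × 2.7809 = -0.6093 → 0 (cannot be negative)

0.00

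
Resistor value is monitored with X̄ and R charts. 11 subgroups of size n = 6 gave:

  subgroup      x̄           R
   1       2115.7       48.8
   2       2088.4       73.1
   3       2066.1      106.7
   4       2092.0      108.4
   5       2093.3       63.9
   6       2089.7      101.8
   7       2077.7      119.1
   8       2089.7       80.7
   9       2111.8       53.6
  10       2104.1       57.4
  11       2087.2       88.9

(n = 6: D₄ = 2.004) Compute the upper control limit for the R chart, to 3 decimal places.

R̄ = (48.8 + 73.1 + 106.7 + 108.4 + 63.9 + 101.8 + 119.1 + 80.7 + 53.6 + 57.4 + 88.9) / 11 = 902.4000 / 11 = 82.0364
UCL_R = D₄·R̄ = 2.004 × 82.0364 = 164.4009

164.401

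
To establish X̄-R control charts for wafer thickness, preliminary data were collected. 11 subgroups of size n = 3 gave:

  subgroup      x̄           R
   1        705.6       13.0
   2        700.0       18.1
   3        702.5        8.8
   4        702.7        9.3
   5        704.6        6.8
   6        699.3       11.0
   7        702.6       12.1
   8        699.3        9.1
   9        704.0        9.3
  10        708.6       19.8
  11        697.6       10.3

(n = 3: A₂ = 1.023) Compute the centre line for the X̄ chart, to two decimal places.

702.44

X̄̄ = (705.6 + 700.0 + 702.5 + 702.7 + 704.6 + 699.3 + 702.6 + 699.3 + 704.0 + 708.6 + 697.6) / 11 = 7726.8000 / 11 = 702.4364
CL = X̄̄ = 702.4364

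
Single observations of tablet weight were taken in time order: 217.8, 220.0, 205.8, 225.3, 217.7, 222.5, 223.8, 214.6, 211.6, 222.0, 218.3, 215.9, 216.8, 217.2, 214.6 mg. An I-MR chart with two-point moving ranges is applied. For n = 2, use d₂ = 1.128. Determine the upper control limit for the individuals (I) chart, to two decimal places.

X̄ = (217.8 + 220.0 + 205.8 + 225.3 + 217.7 + 222.5 + 223.8 + 214.6 + 211.6 + 222.0 + 218.3 + 215.9 + 216.8 + 217.2 + 214.6) / 15 = 217.5933
Moving ranges: 2.2, 14.2, 19.5, 7.6, 4.8, 1.3, 9.2, 3.0, 10.4, 3.7, 2.4, 0.9, 0.4, 2.6; M̄R̄ = 82.2000 / 14 = 5.8714
UCL = X̄ + 3·M̄R̄/d₂ = 217.5933 + 3 × 5.8714 / 1.128 = 233.2088

233.21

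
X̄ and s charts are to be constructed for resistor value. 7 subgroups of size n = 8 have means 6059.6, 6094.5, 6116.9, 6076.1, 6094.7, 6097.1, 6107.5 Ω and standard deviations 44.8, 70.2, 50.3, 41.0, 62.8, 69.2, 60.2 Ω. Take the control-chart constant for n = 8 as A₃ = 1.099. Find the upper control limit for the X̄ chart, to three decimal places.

6154.907

X̄̄ = (6059.6 + 6094.5 + 6116.9 + 6076.1 + 6094.7 + 6097.1 + 6107.5) / 7 = 6092.3429
s̄ = (44.8 + 70.2 + 50.3 + 41.0 + 62.8 + 69.2 + 60.2) / 7 = 56.9286
UCL = X̄̄ + A₃·s̄ = 6092.3429 + 1.099 × 56.9286 = 6154.9074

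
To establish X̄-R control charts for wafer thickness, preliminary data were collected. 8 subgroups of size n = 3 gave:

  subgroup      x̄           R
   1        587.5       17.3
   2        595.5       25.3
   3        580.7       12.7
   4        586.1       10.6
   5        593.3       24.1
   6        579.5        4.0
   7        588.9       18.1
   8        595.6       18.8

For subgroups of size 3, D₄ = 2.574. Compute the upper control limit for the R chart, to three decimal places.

42.117

R̄ = (17.3 + 25.3 + 12.7 + 10.6 + 24.1 + 4.0 + 18.1 + 18.8) / 8 = 130.9000 / 8 = 16.3625
UCL_R = D₄·R̄ = 2.574 × 16.3625 = 42.1171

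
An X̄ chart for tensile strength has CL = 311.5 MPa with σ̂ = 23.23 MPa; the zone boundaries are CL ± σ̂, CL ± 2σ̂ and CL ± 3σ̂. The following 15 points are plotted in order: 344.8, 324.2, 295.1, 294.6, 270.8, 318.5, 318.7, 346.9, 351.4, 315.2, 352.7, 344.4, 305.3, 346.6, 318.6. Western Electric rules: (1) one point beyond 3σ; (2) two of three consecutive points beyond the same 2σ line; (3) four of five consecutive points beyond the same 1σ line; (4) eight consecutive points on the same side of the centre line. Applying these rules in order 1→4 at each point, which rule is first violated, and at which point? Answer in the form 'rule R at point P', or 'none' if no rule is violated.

rule 3 at point 12

Zone of each point (C = within 1σ̂, B = 1σ̂–2σ̂, A = 2σ̂–3σ̂, * = beyond 3σ̂; sign = side of CL): 1:+B, 2:+C, 3:-C, 4:-C, 5:-B, 6:+C, 7:+C, 8:+B, 9:+B, 10:+C, 11:+B, 12:+B, 13:-C, 14:+B, 15:+C
Rule 3 (four of five consecutive points beyond the same 1σ limit) is satisfied at point 12.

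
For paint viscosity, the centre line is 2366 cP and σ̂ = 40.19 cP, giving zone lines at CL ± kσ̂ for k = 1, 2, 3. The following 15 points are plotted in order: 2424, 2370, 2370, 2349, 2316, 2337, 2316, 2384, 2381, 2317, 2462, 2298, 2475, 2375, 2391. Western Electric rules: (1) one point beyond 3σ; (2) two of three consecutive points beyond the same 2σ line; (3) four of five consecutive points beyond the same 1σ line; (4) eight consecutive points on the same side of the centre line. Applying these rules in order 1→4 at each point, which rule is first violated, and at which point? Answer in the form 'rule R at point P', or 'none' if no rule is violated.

rule 2 at point 13

Zone of each point (C = within 1σ̂, B = 1σ̂–2σ̂, A = 2σ̂–3σ̂, * = beyond 3σ̂; sign = side of CL): 1:+B, 2:+C, 3:+C, 4:-C, 5:-B, 6:-C, 7:-B, 8:+C, 9:+C, 10:-B, 11:+A, 12:-B, 13:+A, 14:+C, 15:+C
Rule 2 (two of three consecutive points beyond the same 2σ limit) is satisfied at point 13.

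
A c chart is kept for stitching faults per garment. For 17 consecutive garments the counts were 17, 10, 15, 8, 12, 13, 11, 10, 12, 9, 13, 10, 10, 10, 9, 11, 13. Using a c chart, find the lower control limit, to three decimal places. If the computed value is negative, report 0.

1.245

c̄ = (17 + 10 + 15 + 8 + 12 + 13 + 11 + 10 + 12 + 9 + 13 + 10 + 10 + 10 + 9 + 11 + 13) / 17 = 193 / 17 = 11.3529
LCL = c̄ − 3√c̄ = 11.3529 − 3 × 3.3694 = 1.2447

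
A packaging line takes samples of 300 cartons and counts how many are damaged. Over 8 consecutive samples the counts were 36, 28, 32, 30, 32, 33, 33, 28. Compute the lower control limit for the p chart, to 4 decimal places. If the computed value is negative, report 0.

0.0519

p̄ = Σdᵢ / (k·n) = 252 / (8 × 300) = 0.10500
LCL = p̄ − 3·√(p̄(1−p̄)/n) = 0.10500 − 3 × 0.01770 = 0.05190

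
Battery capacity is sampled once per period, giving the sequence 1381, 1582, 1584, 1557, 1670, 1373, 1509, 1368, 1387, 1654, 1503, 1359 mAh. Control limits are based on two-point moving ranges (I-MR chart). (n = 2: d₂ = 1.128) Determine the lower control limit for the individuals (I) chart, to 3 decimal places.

X̄ = (1381 + 1582 + 1584 + 1557 + 1670 + 1373 + 1509 + 1368 + 1387 + 1654 + 1503 + 1359) / 12 = 1493.9167
Moving ranges: 201, 2, 27, 113, 297, 136, 141, 19, 267, 151, 144; M̄R̄ = 1498.0000 / 11 = 136.1818
LCL = X̄ − 3·M̄R̄/d₂ = 1493.9167 − 3 × 136.1818 / 1.128 = 1131.7310

1131.731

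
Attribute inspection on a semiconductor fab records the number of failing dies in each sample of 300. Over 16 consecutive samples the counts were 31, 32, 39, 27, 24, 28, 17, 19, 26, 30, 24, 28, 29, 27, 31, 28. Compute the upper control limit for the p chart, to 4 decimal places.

0.1416

p̄ = Σdᵢ / (k·n) = 440 / (16 × 300) = 0.09167
UCL = p̄ + 3·√(p̄(1−p̄)/n) = 0.09167 + 3 × √(0.09167×0.90833/300) = 0.09167 + 3 × 0.01666 = 0.14165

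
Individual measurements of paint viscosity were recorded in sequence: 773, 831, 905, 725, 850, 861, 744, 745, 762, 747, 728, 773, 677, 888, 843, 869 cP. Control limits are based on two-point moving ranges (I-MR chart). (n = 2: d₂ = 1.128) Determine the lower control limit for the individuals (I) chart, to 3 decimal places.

X̄ = (773 + 831 + 905 + 725 + 850 + 861 + 744 + 745 + 762 + 747 + 728 + 773 + 677 + 888 + 843 + 869) / 16 = 795.0625
Moving ranges: 58, 74, 180, 125, 11, 117, 1, 17, 15, 19, 45, 96, 211, 45, 26; M̄R̄ = 1040.0000 / 15 = 69.3333
LCL = X̄ − 3·M̄R̄/d₂ = 795.0625 − 3 × 69.3333 / 1.128 = 610.6653

610.665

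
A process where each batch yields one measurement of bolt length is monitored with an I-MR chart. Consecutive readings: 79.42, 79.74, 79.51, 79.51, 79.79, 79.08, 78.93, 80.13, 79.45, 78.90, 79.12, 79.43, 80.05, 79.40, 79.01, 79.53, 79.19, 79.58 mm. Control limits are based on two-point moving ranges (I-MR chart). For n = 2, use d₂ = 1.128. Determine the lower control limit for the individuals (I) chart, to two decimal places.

78.25

X̄ = (79.42 + 79.74 + 79.51 + 79.51 + 79.79 + 79.08 + 78.93 + 80.13 + 79.45 + 78.90 + 79.12 + 79.43 + 80.05 + 79.40 + 79.01 + 79.53 + 79.19 + 79.58) / 18 = 79.4317
Moving ranges: 0.32, 0.23, 0.00, 0.28, 0.71, 0.15, 1.20, 0.68, 0.55, 0.22, 0.31, 0.62, 0.65, 0.39, 0.52, 0.34, 0.39; M̄R̄ = 7.5600 / 17 = 0.4447
LCL = X̄ − 3·M̄R̄/d₂ = 79.4317 − 3 × 0.4447 / 1.128 = 78.2489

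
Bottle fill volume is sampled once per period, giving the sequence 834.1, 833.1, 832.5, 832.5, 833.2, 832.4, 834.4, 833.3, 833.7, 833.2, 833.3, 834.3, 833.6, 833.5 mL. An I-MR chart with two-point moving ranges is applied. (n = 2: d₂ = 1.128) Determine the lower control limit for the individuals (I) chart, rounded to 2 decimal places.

831.52

X̄ = (834.1 + 833.1 + 832.5 + 832.5 + 833.2 + 832.4 + 834.4 + 833.3 + 833.7 + 833.2 + 833.3 + 834.3 + 833.6 + 833.5) / 14 = 833.3643
Moving ranges: 1.0, 0.6, 0.0, 0.7, 0.8, 2.0, 1.1, 0.4, 0.5, 0.1, 1.0, 0.7, 0.1; M̄R̄ = 9.0000 / 13 = 0.6923
LCL = X̄ − 3·M̄R̄/d₂ = 833.3643 − 3 × 0.6923 / 1.128 = 831.5230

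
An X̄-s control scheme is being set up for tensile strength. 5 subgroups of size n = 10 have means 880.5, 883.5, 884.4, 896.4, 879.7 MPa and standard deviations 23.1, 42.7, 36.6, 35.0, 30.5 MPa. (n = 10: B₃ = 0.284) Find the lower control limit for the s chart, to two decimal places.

9.54

s̄ = (23.1 + 42.7 + 36.6 + 35.0 + 30.5) / 5 = 33.5800
LCL_s = B₃·s̄ = 0.284 × 33.5800 = 9.5367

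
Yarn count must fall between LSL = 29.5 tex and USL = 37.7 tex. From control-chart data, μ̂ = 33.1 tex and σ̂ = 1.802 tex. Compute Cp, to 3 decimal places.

0.758

Cp = (USL − LSL) / (6σ̂) = (37.7 − 29.5) / (6 × 1.802) = 8.2000 / 10.8120 = 0.7584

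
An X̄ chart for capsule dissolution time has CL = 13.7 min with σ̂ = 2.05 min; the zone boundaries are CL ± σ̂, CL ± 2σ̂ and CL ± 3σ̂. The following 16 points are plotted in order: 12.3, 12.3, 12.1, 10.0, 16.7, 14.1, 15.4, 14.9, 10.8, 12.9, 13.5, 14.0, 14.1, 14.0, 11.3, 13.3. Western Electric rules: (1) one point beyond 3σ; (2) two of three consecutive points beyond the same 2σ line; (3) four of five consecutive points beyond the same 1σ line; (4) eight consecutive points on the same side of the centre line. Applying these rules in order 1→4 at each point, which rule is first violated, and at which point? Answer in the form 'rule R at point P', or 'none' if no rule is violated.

Zone of each point (C = within 1σ̂, B = 1σ̂–2σ̂, A = 2σ̂–3σ̂, * = beyond 3σ̂; sign = side of CL): 1:-C, 2:-C, 3:-C, 4:-B, 5:+B, 6:+C, 7:+C, 8:+C, 9:-B, 10:-C, 11:-C, 12:+C, 13:+C, 14:+C, 15:-B, 16:-C
No rule fires across all 16 points.

none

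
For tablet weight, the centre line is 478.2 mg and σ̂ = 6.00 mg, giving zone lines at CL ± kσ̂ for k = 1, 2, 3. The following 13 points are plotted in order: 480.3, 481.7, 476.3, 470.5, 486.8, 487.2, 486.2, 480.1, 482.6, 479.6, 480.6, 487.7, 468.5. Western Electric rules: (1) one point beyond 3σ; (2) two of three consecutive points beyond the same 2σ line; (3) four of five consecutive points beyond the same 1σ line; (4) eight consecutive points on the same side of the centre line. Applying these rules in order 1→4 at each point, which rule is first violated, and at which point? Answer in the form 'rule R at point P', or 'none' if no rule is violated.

rule 4 at point 12

Zone of each point (C = within 1σ̂, B = 1σ̂–2σ̂, A = 2σ̂–3σ̂, * = beyond 3σ̂; sign = side of CL): 1:+C, 2:+C, 3:-C, 4:-B, 5:+B, 6:+B, 7:+B, 8:+C, 9:+C, 10:+C, 11:+C, 12:+B, 13:-B
Rule 4 (eight consecutive points on the same side of the centre line) is satisfied at point 12.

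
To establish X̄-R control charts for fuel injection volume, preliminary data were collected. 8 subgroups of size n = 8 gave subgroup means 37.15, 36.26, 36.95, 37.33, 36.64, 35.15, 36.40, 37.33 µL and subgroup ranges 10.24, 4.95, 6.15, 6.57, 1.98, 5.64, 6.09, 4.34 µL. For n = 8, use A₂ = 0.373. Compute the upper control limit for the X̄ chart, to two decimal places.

X̄̄ = (37.15 + 36.26 + 36.95 + 37.33 + 36.64 + 35.15 + 36.40 + 37.33) / 8 = 293.2100 / 8 = 36.6512
R̄ = (10.24 + 4.95 + 6.15 + 6.57 + 1.98 + 5.64 + 6.09 + 4.34) / 8 = 45.9600 / 8 = 5.7450
UCL = X̄̄ + A₂·R̄ = 36.6512 + 0.373 × 5.7450 = 38.7941

38.79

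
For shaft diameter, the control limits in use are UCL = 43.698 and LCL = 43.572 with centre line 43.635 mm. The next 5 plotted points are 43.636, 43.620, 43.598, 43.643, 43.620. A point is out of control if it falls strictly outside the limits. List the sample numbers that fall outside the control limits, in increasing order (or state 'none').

none

All 5 points lie within [43.572, 43.698].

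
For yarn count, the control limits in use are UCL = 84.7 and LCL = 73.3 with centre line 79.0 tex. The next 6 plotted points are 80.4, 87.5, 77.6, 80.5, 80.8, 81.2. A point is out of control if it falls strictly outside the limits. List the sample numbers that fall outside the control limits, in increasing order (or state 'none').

2

Compare each point to [73.3, 84.7]: sample 2 = 87.5 > UCL.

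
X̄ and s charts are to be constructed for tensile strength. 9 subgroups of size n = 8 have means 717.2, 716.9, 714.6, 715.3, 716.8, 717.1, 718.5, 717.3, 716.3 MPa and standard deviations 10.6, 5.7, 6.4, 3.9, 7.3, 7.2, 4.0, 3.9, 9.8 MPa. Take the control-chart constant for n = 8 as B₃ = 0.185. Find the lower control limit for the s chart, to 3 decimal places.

s̄ = (10.6 + 5.7 + 6.4 + 3.9 + 7.3 + 7.2 + 4.0 + 3.9 + 9.8) / 9 = 6.5333
LCL_s = B₃·s̄ = 0.185 × 6.5333 = 1.2087

1.209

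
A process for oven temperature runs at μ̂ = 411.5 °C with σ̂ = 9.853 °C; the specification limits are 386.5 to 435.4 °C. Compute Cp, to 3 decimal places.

0.827

Cp = (USL − LSL) / (6σ̂) = (435.4 − 386.5) / (6 × 9.853) = 48.9000 / 59.1180 = 0.8272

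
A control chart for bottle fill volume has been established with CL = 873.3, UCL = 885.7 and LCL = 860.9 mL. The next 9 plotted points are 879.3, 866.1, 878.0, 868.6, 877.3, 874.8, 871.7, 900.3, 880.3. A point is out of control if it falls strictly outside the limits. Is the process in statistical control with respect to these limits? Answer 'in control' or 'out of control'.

out of control

Compare each point to [860.9, 885.7]: sample 8 = 900.3 > UCL.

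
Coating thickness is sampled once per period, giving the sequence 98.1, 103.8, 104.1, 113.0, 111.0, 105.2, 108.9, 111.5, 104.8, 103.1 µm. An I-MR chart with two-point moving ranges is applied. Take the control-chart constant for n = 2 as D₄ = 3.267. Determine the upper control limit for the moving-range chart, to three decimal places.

13.576

Moving ranges: 5.7, 0.3, 8.9, 2.0, 5.8, 3.7, 2.6, 6.7, 1.7; M̄R̄ = 37.4000 / 9 = 4.1556
UCL_MR = D₄·M̄R̄ = 3.267 × 4.1556 = 13.5762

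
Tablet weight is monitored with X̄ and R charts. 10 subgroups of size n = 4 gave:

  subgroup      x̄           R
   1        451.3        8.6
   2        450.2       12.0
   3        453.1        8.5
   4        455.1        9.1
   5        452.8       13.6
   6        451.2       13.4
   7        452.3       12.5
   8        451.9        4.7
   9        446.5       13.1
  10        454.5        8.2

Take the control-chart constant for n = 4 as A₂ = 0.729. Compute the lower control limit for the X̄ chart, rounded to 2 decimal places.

X̄̄ = (451.3 + 450.2 + 453.1 + 455.1 + 452.8 + 451.2 + 452.3 + 451.9 + 446.5 + 454.5) / 10 = 4518.9000 / 10 = 451.8900
R̄ = (8.6 + 12.0 + 8.5 + 9.1 + 13.6 + 13.4 + 12.5 + 4.7 + 13.1 + 8.2) / 10 = 103.7000 / 10 = 10.3700
LCL = X̄̄ − A₂·R̄ = 451.8900 − 0.729 × 10.3700 = 444.3303

444.33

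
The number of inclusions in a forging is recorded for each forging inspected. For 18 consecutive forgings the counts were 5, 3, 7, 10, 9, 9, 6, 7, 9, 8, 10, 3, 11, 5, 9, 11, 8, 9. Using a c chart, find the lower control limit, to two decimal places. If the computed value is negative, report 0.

c̄ = (5 + 3 + 7 + 10 + 9 + 9 + 6 + 7 + 9 + 8 + 10 + 3 + 11 + 5 + 9 + 11 + 8 + 9) / 18 = 139 / 18 = 7.7222
LCL = c̄ − 3√c̄ = 7.7222 − 3 × 2.7789 = -0.6144 → 0 (cannot be negative)

0.00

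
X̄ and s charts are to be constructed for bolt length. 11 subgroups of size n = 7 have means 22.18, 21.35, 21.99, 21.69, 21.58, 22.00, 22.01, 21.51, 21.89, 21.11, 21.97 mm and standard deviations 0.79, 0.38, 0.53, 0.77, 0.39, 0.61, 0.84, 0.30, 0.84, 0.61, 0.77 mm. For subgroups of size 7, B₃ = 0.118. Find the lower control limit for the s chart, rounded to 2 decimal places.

0.07

s̄ = (0.79 + 0.38 + 0.53 + 0.77 + 0.39 + 0.61 + 0.84 + 0.30 + 0.84 + 0.61 + 0.77) / 11 = 0.6209
LCL_s = B₃·s̄ = 0.118 × 0.6209 = 0.0733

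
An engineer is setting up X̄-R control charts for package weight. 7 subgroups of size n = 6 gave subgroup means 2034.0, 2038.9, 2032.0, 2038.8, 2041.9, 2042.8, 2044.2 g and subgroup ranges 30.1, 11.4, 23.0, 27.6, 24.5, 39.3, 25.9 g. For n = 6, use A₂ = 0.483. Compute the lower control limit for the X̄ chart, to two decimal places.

X̄̄ = (2034.0 + 2038.9 + 2032.0 + 2038.8 + 2041.9 + 2042.8 + 2044.2) / 7 = 14272.6000 / 7 = 2038.9429
R̄ = (30.1 + 11.4 + 23.0 + 27.6 + 24.5 + 39.3 + 25.9) / 7 = 181.8000 / 7 = 25.9714
LCL = X̄̄ − A₂·R̄ = 2038.9429 − 0.483 × 25.9714 = 2026.3987

2026.40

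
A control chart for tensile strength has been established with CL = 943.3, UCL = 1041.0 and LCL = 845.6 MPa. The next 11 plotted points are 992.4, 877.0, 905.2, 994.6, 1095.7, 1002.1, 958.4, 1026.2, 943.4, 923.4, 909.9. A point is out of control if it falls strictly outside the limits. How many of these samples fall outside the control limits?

1

Compare each point to [845.6, 1041.0]: sample 5 = 1095.7 > UCL.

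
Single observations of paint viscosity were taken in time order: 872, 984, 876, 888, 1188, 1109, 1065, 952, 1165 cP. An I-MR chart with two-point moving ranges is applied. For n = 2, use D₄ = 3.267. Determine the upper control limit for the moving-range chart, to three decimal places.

Moving ranges: 112, 108, 12, 300, 79, 44, 113, 213; M̄R̄ = 981.0000 / 8 = 122.6250
UCL_MR = D₄·M̄R̄ = 3.267 × 122.6250 = 400.6159

400.616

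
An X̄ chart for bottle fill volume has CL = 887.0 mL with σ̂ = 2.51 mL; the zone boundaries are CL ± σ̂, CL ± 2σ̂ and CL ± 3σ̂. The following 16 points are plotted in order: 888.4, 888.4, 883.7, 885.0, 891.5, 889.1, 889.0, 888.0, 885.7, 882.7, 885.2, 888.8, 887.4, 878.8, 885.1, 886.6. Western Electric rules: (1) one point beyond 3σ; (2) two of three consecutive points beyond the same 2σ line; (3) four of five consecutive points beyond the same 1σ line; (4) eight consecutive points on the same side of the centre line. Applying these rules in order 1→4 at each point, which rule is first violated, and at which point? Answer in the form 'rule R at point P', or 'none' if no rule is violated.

Zone of each point (C = within 1σ̂, B = 1σ̂–2σ̂, A = 2σ̂–3σ̂, * = beyond 3σ̂; sign = side of CL): 1:+C, 2:+C, 3:-B, 4:-C, 5:+B, 6:+C, 7:+C, 8:+C, 9:-C, 10:-B, 11:-C, 12:+C, 13:+C, 14:-*, 15:-C, 16:-C
Rule 1 (one point beyond the 3σ limits) is satisfied at point 14.

rule 1 at point 14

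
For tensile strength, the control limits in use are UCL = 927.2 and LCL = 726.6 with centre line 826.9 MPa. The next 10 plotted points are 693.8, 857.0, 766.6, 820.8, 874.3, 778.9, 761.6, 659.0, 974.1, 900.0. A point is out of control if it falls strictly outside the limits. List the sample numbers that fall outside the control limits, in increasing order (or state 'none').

1, 8, 9

Compare each point to [726.6, 927.2]: sample 1 = 693.8 < LCL; sample 8 = 659.0 < LCL; sample 9 = 974.1 > UCL.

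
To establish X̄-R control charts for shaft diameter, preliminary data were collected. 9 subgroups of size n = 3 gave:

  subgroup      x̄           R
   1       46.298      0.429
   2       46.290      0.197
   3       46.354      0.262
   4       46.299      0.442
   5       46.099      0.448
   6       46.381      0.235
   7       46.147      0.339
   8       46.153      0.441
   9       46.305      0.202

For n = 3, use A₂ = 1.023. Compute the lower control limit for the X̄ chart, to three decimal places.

45.918

X̄̄ = (46.298 + 46.290 + 46.354 + 46.299 + 46.099 + 46.381 + 46.147 + 46.153 + 46.305) / 9 = 416.3260 / 9 = 46.2584
R̄ = (0.429 + 0.197 + 0.262 + 0.442 + 0.448 + 0.235 + 0.339 + 0.441 + 0.202) / 9 = 2.9950 / 9 = 0.3328
LCL = X̄̄ − A₂·R̄ = 46.2584 − 1.023 × 0.3328 = 45.9180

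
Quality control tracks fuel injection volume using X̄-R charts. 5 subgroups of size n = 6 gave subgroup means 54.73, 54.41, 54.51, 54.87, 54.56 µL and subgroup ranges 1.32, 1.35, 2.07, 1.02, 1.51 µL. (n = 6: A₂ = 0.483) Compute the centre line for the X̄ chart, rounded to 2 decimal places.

X̄̄ = (54.73 + 54.41 + 54.51 + 54.87 + 54.56) / 5 = 273.0800 / 5 = 54.6160
CL = X̄̄ = 54.6160

54.62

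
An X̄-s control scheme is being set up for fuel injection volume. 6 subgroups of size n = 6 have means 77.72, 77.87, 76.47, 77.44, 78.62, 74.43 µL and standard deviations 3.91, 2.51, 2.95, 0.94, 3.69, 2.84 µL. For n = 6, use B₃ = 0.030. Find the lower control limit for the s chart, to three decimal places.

s̄ = (3.91 + 2.51 + 2.95 + 0.94 + 3.69 + 2.84) / 6 = 2.8067
LCL_s = B₃·s̄ = 0.030 × 2.8067 = 0.0842

0.084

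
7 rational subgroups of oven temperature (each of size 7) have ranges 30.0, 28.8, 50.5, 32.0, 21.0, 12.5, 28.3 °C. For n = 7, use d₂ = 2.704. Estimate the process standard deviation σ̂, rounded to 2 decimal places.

R̄ = (30.0 + 28.8 + 50.5 + 32.0 + 21.0 + 12.5 + 28.3) / 7 = 29.0143
σ̂ = R̄ / d₂ = 29.0143 / 2.704 = 10.7301

10.73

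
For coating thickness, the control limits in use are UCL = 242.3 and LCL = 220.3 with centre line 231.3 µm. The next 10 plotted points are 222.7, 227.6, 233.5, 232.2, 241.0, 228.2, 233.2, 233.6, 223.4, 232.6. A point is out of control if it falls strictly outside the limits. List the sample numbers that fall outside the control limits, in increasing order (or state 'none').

All 10 points lie within [220.3, 242.3].

none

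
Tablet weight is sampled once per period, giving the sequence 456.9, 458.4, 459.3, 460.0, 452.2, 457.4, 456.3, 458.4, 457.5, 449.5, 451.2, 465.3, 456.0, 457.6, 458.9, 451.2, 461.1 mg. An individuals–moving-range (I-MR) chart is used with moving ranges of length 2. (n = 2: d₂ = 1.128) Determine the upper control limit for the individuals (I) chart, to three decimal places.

469.161

X̄ = (456.9 + 458.4 + 459.3 + 460.0 + 452.2 + 457.4 + 456.3 + 458.4 + 457.5 + 449.5 + 451.2 + 465.3 + 456.0 + 457.6 + 458.9 + 451.2 + 461.1) / 17 = 456.8941
Moving ranges: 1.5, 0.9, 0.7, 7.8, 5.2, 1.1, 2.1, 0.9, 8.0, 1.7, 14.1, 9.3, 1.6, 1.3, 7.7, 9.9; M̄R̄ = 73.8000 / 16 = 4.6125
UCL = X̄ + 3·M̄R̄/d₂ = 456.8941 + 3 × 4.6125 / 1.128 = 469.1614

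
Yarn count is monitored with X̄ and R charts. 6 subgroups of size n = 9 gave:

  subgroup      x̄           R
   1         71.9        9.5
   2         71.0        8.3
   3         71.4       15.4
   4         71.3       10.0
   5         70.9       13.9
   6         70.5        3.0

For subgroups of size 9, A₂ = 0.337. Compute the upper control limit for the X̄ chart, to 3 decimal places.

X̄̄ = (71.9 + 71.0 + 71.4 + 71.3 + 70.9 + 70.5) / 6 = 427.0000 / 6 = 71.1667
R̄ = (9.5 + 8.3 + 15.4 + 10.0 + 13.9 + 3.0) / 6 = 60.1000 / 6 = 10.0167
UCL = X̄̄ + A₂·R̄ = 71.1667 + 0.337 × 10.0167 = 74.5423

74.542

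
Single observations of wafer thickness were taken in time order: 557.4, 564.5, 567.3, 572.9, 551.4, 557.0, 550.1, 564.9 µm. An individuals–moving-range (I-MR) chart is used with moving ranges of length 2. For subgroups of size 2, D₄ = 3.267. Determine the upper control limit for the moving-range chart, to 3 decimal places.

30.010

Moving ranges: 7.1, 2.8, 5.6, 21.5, 5.6, 6.9, 14.8; M̄R̄ = 64.3000 / 7 = 9.1857
UCL_MR = D₄·M̄R̄ = 3.267 × 9.1857 = 30.0097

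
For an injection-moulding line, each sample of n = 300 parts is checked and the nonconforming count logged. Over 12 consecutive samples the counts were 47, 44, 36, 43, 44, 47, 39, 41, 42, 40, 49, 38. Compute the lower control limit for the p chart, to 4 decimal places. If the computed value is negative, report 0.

p̄ = Σdᵢ / (k·n) = 510 / (12 × 300) = 0.14167
LCL = p̄ − 3·√(p̄(1−p̄)/n) = 0.14167 − 3 × 0.02013 = 0.08127

0.0813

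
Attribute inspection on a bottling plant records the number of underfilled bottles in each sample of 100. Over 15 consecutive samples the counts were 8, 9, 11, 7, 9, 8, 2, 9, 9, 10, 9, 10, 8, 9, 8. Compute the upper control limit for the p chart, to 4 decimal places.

p̄ = Σdᵢ / (k·n) = 126 / (15 × 100) = 0.08400
UCL = p̄ + 3·√(p̄(1−p̄)/n) = 0.08400 + 3 × √(0.08400×0.91600/100) = 0.08400 + 3 × 0.02774 = 0.16722

0.1672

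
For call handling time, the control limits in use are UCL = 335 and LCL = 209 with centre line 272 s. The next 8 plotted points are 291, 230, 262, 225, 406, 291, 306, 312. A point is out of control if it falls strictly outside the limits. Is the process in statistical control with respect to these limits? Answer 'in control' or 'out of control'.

Compare each point to [209, 335]: sample 5 = 406 > UCL.

out of control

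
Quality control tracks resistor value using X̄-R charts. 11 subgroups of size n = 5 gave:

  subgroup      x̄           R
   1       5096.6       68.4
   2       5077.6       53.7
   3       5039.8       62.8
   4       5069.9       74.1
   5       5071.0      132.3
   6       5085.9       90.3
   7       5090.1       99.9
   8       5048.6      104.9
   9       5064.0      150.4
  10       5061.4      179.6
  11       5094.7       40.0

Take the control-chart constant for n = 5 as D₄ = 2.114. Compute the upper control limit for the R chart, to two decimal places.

R̄ = (68.4 + 53.7 + 62.8 + 74.1 + 132.3 + 90.3 + 99.9 + 104.9 + 150.4 + 179.6 + 40.0) / 11 = 1056.4000 / 11 = 96.0364
UCL_R = D₄·R̄ = 2.114 × 96.0364 = 203.0209

203.02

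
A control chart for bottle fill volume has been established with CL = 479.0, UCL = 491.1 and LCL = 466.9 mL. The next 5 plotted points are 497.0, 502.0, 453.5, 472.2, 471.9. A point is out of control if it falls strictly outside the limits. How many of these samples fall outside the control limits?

3

Compare each point to [466.9, 491.1]: sample 1 = 497.0 > UCL; sample 2 = 502.0 > UCL; sample 3 = 453.5 < LCL.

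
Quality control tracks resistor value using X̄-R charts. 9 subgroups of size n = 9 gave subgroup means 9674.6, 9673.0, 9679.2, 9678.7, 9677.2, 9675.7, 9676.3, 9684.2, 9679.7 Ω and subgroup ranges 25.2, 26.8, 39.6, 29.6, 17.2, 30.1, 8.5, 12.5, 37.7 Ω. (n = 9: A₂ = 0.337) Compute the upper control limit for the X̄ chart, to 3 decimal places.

X̄̄ = (9674.6 + 9673.0 + 9679.2 + 9678.7 + 9677.2 + 9675.7 + 9676.3 + 9684.2 + 9679.7) / 9 = 87098.6000 / 9 = 9677.6222
R̄ = (25.2 + 26.8 + 39.6 + 29.6 + 17.2 + 30.1 + 8.5 + 12.5 + 37.7) / 9 = 227.2000 / 9 = 25.2444
UCL = X̄̄ + A₂·R̄ = 9677.6222 + 0.337 × 25.2444 = 9686.1296

9686.130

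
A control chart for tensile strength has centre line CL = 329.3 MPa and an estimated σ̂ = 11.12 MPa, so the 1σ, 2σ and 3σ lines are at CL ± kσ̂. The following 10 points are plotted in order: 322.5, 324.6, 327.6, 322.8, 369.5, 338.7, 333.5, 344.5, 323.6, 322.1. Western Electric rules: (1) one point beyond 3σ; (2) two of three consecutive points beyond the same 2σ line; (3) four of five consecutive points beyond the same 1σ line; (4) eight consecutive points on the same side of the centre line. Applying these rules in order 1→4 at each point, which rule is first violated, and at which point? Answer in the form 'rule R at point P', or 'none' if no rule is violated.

rule 1 at point 5

Zone of each point (C = within 1σ̂, B = 1σ̂–2σ̂, A = 2σ̂–3σ̂, * = beyond 3σ̂; sign = side of CL): 1:-C, 2:-C, 3:-C, 4:-C, 5:+*, 6:+C, 7:+C, 8:+B, 9:-C, 10:-C
Rule 1 (one point beyond the 3σ limits) is satisfied at point 5.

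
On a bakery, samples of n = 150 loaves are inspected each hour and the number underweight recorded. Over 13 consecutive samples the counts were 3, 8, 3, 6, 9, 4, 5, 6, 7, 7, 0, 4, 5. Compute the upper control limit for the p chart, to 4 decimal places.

p̄ = Σdᵢ / (k·n) = 67 / (13 × 150) = 0.03436
UCL = p̄ + 3·√(p̄(1−p̄)/n) = 0.03436 + 3 × √(0.03436×0.96564/150) = 0.03436 + 3 × 0.01487 = 0.07898

0.0790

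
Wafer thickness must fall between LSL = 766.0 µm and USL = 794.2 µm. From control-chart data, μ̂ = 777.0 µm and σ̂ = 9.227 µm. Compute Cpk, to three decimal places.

Cpu = (USL − μ̂) / (3σ̂) = (794.2 − 777.0) / (3 × 9.227) = 0.6214; Cpl = (μ̂ − LSL) / (3σ̂) = (777.0 − 766.0) / (3 × 9.227) = 0.3974; Cpk = min(Cpu, Cpl) = 0.3974

0.397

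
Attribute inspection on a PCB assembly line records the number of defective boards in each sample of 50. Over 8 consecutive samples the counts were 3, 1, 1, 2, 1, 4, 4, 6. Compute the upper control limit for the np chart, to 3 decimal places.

7.586

p̄ = Σdᵢ / (k·n) = 22 / (8 × 50) = 0.05500
UCL = np̄ + 3·√(np̄(1−p̄)) = 2.7500 + 3 × √(2.7500×0.94500) = 2.7500 + 3 × 1.6121 = 7.5862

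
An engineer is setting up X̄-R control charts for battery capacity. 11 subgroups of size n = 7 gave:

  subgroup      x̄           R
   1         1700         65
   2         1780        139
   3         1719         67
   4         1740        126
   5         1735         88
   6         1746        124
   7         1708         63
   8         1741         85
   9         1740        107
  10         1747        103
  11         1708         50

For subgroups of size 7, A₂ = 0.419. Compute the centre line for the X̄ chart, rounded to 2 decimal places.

X̄̄ = (1700 + 1780 + 1719 + 1740 + 1735 + 1746 + 1708 + 1741 + 1740 + 1747 + 1708) / 11 = 19064.0000 / 11 = 1733.0909
CL = X̄̄ = 1733.0909

1733.09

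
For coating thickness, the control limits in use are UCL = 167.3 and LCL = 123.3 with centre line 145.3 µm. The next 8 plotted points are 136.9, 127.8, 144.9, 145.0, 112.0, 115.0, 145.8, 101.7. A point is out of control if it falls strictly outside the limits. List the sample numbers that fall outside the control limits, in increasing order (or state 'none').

Compare each point to [123.3, 167.3]: sample 5 = 112.0 < LCL; sample 6 = 115.0 < LCL; sample 8 = 101.7 < LCL.

5, 6, 8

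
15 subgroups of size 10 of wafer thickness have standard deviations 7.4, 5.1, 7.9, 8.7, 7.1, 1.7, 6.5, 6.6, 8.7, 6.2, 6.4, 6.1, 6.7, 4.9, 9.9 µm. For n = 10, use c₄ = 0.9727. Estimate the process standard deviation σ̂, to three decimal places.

6.847

s̄ = (7.4 + 5.1 + 7.9 + 8.7 + 7.1 + 1.7 + 6.5 + 6.6 + 8.7 + 6.2 + 6.4 + 6.1 + 6.7 + 4.9 + 9.9) / 15 = 6.6600
σ̂ = s̄ / c₄ = 6.6600 / 0.9727 = 6.8469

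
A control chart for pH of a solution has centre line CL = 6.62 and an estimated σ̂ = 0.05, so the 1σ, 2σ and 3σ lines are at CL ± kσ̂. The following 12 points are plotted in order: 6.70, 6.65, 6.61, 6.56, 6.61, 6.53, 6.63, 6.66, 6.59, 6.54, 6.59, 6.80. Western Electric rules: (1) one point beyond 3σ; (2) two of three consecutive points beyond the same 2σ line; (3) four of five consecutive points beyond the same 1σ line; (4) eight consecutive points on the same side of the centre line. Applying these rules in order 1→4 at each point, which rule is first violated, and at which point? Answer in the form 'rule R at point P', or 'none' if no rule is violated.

rule 1 at point 12

Zone of each point (C = within 1σ̂, B = 1σ̂–2σ̂, A = 2σ̂–3σ̂, * = beyond 3σ̂; sign = side of CL): 1:+B, 2:+C, 3:-C, 4:-B, 5:-C, 6:-B, 7:+C, 8:+C, 9:-C, 10:-B, 11:-C, 12:+*
Rule 1 (one point beyond the 3σ limits) is satisfied at point 12.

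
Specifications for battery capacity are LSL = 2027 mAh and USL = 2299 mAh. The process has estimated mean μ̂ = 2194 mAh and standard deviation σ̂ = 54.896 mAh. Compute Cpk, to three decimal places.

0.638

Cpu = (USL − μ̂) / (3σ̂) = (2299 − 2194) / (3 × 54.896) = 0.6376; Cpl = (μ̂ − LSL) / (3σ̂) = (2194 − 2027) / (3 × 54.896) = 1.0140; Cpk = min(Cpu, Cpl) = 0.6376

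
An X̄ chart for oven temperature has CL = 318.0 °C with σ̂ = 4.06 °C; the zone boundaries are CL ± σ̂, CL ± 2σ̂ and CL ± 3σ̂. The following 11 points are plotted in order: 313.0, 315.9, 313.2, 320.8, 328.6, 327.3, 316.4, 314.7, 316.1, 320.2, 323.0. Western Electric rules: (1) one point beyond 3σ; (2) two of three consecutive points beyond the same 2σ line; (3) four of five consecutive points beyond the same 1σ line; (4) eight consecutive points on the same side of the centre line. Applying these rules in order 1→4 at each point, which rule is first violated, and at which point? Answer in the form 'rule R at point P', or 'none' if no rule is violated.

rule 2 at point 6

Zone of each point (C = within 1σ̂, B = 1σ̂–2σ̂, A = 2σ̂–3σ̂, * = beyond 3σ̂; sign = side of CL): 1:-B, 2:-C, 3:-B, 4:+C, 5:+A, 6:+A, 7:-C, 8:-C, 9:-C, 10:+C, 11:+B
Rule 2 (two of three consecutive points beyond the same 2σ limit) is satisfied at point 6.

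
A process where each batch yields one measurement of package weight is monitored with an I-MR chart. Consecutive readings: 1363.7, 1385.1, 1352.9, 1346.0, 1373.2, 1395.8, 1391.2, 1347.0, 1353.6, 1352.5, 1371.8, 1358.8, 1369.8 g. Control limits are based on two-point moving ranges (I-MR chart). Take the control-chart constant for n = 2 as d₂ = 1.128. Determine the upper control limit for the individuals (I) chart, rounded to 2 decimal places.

1412.83

X̄ = (1363.7 + 1385.1 + 1352.9 + 1346.0 + 1373.2 + 1395.8 + 1391.2 + 1347.0 + 1353.6 + 1352.5 + 1371.8 + 1358.8 + 1369.8) / 13 = 1366.2615
Moving ranges: 21.4, 32.2, 6.9, 27.2, 22.6, 4.6, 44.2, 6.6, 1.1, 19.3, 13.0, 11.0; M̄R̄ = 210.1000 / 12 = 17.5083
UCL = X̄ + 3·M̄R̄/d₂ = 1366.2615 + 3 × 17.5083 / 1.128 = 1412.8263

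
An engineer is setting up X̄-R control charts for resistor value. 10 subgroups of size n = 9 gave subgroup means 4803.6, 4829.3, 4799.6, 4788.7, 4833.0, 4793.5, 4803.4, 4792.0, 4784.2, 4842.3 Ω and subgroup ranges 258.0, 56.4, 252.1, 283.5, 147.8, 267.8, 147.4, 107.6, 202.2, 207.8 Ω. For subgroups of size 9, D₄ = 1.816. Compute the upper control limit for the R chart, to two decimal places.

350.60

R̄ = (258.0 + 56.4 + 252.1 + 283.5 + 147.8 + 267.8 + 147.4 + 107.6 + 202.2 + 207.8) / 10 = 1930.6000 / 10 = 193.0600
UCL_R = D₄·R̄ = 1.816 × 193.0600 = 350.5970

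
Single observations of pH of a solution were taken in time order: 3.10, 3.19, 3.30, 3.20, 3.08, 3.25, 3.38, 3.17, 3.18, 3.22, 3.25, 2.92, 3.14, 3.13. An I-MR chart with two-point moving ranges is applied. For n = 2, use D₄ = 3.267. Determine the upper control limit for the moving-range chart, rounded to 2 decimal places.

0.39

Moving ranges: 0.09, 0.11, 0.10, 0.12, 0.17, 0.13, 0.21, 0.01, 0.04, 0.03, 0.33, 0.22, 0.01; M̄R̄ = 1.5700 / 13 = 0.1208
UCL_MR = D₄·M̄R̄ = 3.267 × 0.1208 = 0.3946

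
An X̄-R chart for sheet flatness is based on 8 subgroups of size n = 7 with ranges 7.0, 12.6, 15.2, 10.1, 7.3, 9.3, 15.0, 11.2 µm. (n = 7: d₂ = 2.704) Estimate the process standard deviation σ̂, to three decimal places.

R̄ = (7.0 + 12.6 + 15.2 + 10.1 + 7.3 + 9.3 + 15.0 + 11.2) / 8 = 10.9625
σ̂ = R̄ / d₂ = 10.9625 / 2.704 = 4.0542

4.054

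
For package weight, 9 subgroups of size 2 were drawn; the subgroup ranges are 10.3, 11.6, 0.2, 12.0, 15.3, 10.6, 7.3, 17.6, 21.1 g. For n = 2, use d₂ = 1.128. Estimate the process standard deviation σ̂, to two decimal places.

10.44

R̄ = (10.3 + 11.6 + 0.2 + 12.0 + 15.3 + 10.6 + 7.3 + 17.6 + 21.1) / 9 = 11.7778
σ̂ = R̄ / d₂ = 11.7778 / 1.128 = 10.4413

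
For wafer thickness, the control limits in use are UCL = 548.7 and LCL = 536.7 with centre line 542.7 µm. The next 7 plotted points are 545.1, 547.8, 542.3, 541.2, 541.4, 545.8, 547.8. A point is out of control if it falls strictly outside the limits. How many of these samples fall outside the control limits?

All 7 points lie within [536.7, 548.7].

0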